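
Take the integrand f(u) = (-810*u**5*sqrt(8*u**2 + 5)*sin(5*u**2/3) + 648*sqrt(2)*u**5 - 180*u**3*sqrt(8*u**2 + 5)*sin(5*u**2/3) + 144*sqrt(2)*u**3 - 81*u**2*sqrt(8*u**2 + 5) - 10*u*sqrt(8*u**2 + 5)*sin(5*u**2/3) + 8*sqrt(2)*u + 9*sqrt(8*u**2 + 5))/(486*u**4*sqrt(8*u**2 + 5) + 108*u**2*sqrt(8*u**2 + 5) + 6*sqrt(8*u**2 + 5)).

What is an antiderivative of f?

Recover f(u) by differentiating a candidate F(u); any mismatch rules it out.
Check: d/du[u/(2*(3*u**2 + 1/3)) + sqrt(4*u**2 + 5/2)/3 + cos(5*u**2/3)/2] = (-810*u**5*sqrt(8*u**2 + 5)*sin(5*u**2/3) + 648*sqrt(2)*u**5 - 180*u**3*sqrt(8*u**2 + 5)*sin(5*u**2/3) + 144*sqrt(2)*u**3 - 81*u**2*sqrt(8*u**2 + 5) - 10*u*sqrt(8*u**2 + 5)*sin(5*u**2/3) + 8*sqrt(2)*u + 9*sqrt(8*u**2 + 5))/(486*u**4*sqrt(8*u**2 + 5) + 108*u**2*sqrt(8*u**2 + 5) + 6*sqrt(8*u**2 + 5)) = f(u).

An antiderivative is F(u) = u/(2*(3*u**2 + 1/3)) + sqrt(4*u**2 + 5/2)/3 + cos(5*u**2/3)/2.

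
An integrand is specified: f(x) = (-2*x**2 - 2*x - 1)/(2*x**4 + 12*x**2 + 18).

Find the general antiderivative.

F(x) = -(-5*x - 6)/(12*x**2 + 36) - 7*sqrt(3)*atan(sqrt(3)*x/3)/36 + C

For F(x) to be correct the identity F'(x) - f(x) = 0 must hold.
Check: d/dx[-(-5*x - 6)/(12*x**2 + 36) - 7*sqrt(3)*atan(sqrt(3)*x/3)/36] = (-2*x**2 - 2*x - 1)/(2*x**4 + 12*x**2 + 18) = f(x).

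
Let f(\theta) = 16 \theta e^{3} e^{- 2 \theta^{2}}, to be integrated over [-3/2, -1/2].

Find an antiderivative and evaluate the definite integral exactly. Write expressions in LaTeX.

Antiderivative: F(\theta) = - 4 e^{3 - 2 \theta^{2}}; value = - 4 e^{\frac{5}{2}} + \frac{4}{e^{\frac{3}{2}}}

f matches the chain-rule pattern g'(h)*h' with inner function h(\theta) = 3 - 2 \theta^{2}; substituting u = h(\theta) collapses the integral.
F(\theta) = - 4 e^{3 - 2 \theta^{2}} is an antiderivative of f.
Check: d/d\theta[- 4 e^{3 - 2 \theta^{2}}] = 16 \theta e^{3} e^{- 2 \theta^{2}} = f(\theta).
F(-1/2) = - 4 e^{\frac{5}{2}}; F(-3/2) = - \frac{4}{e^{\frac{3}{2}}}.
Integral = F(-1/2) - F(-3/2) = - 4 e^{\frac{5}{2}} + \frac{4}{e^{\frac{3}{2}}}.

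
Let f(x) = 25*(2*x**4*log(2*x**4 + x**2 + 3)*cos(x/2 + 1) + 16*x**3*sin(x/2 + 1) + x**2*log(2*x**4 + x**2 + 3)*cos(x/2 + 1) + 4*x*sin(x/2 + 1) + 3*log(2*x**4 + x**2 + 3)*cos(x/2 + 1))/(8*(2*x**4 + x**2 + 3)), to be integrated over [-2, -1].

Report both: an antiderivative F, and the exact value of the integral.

Antiderivative: F(x) = 25*log(2*x**4 + x**2 + 3)*sin(x/2 + 1)/4; value = 25*log(6)*sin(1/2)/4

Recognize the product-rule pattern: f = u'v + uv' with u = 25*log(2*x**4 + x**2 + 3)/4, v = sin(x/2 + 1), so integration by parts undoes it.
F(x) = 25*log(2*x**4 + x**2 + 3)*sin(x/2 + 1)/4 is an antiderivative of f.
Check: d/dx[25*log(2*x**4 + x**2 + 3)*sin(x/2 + 1)/4] = (50*x**4*log(2*x**4 + x**2 + 3)*cos(x/2 + 1) + 400*x**3*sin(x/2 + 1) + 25*x**2*log(2*x**4 + x**2 + 3)*cos(x/2 + 1) + 100*x*sin(x/2 + 1) + 75*log(2*x**4 + x**2 + 3)*cos(x/2 + 1))/(16*x**4 + 8*x**2 + 24), which equals f(x).
F(-1) = 25*log(6)*sin(1/2)/4; F(-2) = 0.
Integral = F(-1) - F(-2) = 25*log(6)*sin(1/2)/4.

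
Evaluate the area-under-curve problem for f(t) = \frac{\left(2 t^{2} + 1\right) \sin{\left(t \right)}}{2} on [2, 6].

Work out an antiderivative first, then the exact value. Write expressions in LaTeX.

Since d/dt undoes antidifferentiation here, F'(t) = f(t) is required of F(t).
F(t) = \frac{- 2 t^{2} \cos{\left(t \right)} + 4 t \sin{\left(t \right)} + 3 \cos{\left(t \right)}}{2} is an antiderivative of f.
Check: d/dt[\frac{- 2 t^{2} \cos{\left(t \right)} + 4 t \sin{\left(t \right)} + 3 \cos{\left(t \right)}}{2}] = t^{2} \sin{\left(t \right)} + \frac{\sin{\left(t \right)}}{2}, which equals f(t).
F(6) = - \frac{69 \cos{\left(6 \right)}}{2} + 12 \sin{\left(6 \right)}; F(2) = - \frac{5 \cos{\left(2 \right)}}{2} + 4 \sin{\left(2 \right)}.
Integral = F(6) - F(2) = - \frac{69 \cos{\left(6 \right)}}{2} - 4 \sin{\left(2 \right)} + 12 \sin{\left(6 \right)} + \frac{5 \cos{\left(2 \right)}}{2}.

Antiderivative: F(t) = \frac{- 2 t^{2} \cos{\left(t \right)} + 4 t \sin{\left(t \right)} + 3 \cos{\left(t \right)}}{2}; value = - \frac{69 \cos{\left(6 \right)}}{2} - 4 \sin{\left(2 \right)} + 12 \sin{\left(6 \right)} + \frac{5 \cos{\left(2 \right)}}{2}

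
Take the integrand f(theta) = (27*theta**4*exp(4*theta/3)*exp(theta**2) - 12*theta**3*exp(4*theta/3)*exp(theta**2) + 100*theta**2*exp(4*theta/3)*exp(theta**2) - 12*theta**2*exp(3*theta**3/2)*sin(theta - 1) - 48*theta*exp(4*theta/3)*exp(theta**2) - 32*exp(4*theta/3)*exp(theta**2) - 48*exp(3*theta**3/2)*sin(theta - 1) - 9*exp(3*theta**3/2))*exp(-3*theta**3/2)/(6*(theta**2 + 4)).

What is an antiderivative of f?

Whatever form F(theta) takes, F'(theta) = f(theta) is non-negotiable.
Check: d/dtheta[-(4*exp(4*theta/3)*exp(theta**2)*exp(-3*theta**3/2) - 8*cos(theta - 1) + 3*atan(theta/2))/4] = (27*theta**4*exp(4*theta/3)*exp(theta**2) - 12*theta**3*exp(4*theta/3)*exp(theta**2) + 100*theta**2*exp(4*theta/3)*exp(theta**2) - 12*theta**2*exp(3*theta**3/2)*sin(theta - 1) - 48*theta*exp(4*theta/3)*exp(theta**2) - 32*exp(4*theta/3)*exp(theta**2) - 48*exp(3*theta**3/2)*sin(theta - 1) - 9*exp(3*theta**3/2))/(6*theta**2*exp(3*theta**3/2) + 24*exp(3*theta**3/2)), which equals f(theta).

An antiderivative is F(theta) = -(4*exp(4*theta/3)*exp(theta**2)*exp(-3*theta**3/2) - 8*cos(theta - 1) + 3*atan(theta/2))/4.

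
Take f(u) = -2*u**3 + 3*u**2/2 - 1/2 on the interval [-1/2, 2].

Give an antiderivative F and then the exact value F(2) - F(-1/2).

The integrand splits into summands that can be handled one at a time.
F(u) = (-3*u**4 + 3*u**3 - 3*u - 8)/6 is an antiderivative of f.
Check: d/du[(-3*u**4 + 3*u**3 - 3*u - 8)/6] = -2*u**3 + 3*u**2/2 - 1/2 = f(u).
F(2) = -19/3; F(-1/2) = -113/96.
Integral = F(2) - F(-1/2) = -165/32.

Antiderivative: F(u) = (-3*u**4 + 3*u**3 - 3*u - 8)/6; value = -165/32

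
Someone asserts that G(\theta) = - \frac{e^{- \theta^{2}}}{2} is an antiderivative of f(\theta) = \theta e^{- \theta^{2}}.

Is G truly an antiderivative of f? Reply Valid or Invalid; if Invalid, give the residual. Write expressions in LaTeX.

d/d\theta[G] = \theta e^{- \theta^{2}}
This equals f(\theta) exactly, so the claim holds.

Valid. The derivative of G reproduces f.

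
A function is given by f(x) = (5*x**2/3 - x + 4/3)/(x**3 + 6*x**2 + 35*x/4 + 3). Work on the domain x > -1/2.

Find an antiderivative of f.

An antiderivative is F(x) = 9*log(x + 1/2)/14 - 79*log(x + 3/2)/30 + 128*log(x + 4)/35.

The denominator factors as 3*(x + 4)*(2*x + 1)*(2*x + 3); partial fractions split f into directly integrable pieces: -79/(15*(2*x + 3)) + 9/(7*(2*x + 1)) + 128/(35*(x + 4)).
Check: d/dx[9*log(x + 1/2)/14 - 79*log(x + 3/2)/30 + 128*log(x + 4)/35] = (20*x**2 - 12*x + 16)/(12*x**3 + 72*x**2 + 105*x + 36), which equals f(x).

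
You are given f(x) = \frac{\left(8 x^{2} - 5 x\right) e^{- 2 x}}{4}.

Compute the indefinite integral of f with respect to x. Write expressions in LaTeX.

f has the shape u'v + uv' for u = - x^{2} - \frac{3 x}{8} - \frac{3}{16} and v = e^{- 2 x} — it is the derivative of the product u*v.
Check: d/dx[\frac{\left(- 16 x^{2} - 6 x - 3\right) e^{- 2 x}}{16}] = \frac{\left(8 x^{2} - 5 x\right) e^{- 2 x}}{4} = f(x).

F(x) = \frac{\left(- 16 x^{2} - 6 x - 3\right) e^{- 2 x}}{16} + C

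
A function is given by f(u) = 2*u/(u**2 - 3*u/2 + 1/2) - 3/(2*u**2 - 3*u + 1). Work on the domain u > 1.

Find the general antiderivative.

The denominator factors as (u - 1)*(2*u - 1); partial fractions split f into directly integrable pieces: 2/(2*u - 1) + 1/(u - 1).
Check: d/du[log(2*u**2 - 3*u + 1)] = (4*u - 3)/(2*u**2 - 3*u + 1), which equals f(u).

F(u) = log(2*u**2 - 3*u + 1) + C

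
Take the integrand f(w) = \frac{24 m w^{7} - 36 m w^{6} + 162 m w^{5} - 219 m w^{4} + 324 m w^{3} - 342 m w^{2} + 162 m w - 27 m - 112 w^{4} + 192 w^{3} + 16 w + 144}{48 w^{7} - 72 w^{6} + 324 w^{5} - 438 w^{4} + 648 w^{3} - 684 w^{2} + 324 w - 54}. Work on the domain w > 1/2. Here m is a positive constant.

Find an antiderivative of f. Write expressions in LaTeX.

An antiderivative is F(w) = \frac{3 m w \left(2 w - 1\right)^{2} \left(w^{2} + 3\right) - 4 w^{2} + 8 \left(2 w - 1\right)^{2} - 12}{6 \left(2 w - 1\right)^{2} \left(w^{2} + 3\right)}.

Since d/dw undoes antidifferentiation here, F'(w) = f(w) is required of F(w).
Check: d/dw[\frac{3 m w \left(2 w - 1\right)^{2} \left(w^{2} + 3\right) - 4 w^{2} + 8 \left(2 w - 1\right)^{2} - 12}{6 \left(2 w - 1\right)^{2} \left(w^{2} + 3\right)}] = \frac{24 m w^{7} - 36 m w^{6} + 162 m w^{5} - 219 m w^{4} + 324 m w^{3} - 342 m w^{2} + 162 m w - 27 m - 112 w^{4} + 192 w^{3} + 16 w + 144}{48 w^{7} - 72 w^{6} + 324 w^{5} - 438 w^{4} + 648 w^{3} - 684 w^{2} + 324 w - 54} = f(w).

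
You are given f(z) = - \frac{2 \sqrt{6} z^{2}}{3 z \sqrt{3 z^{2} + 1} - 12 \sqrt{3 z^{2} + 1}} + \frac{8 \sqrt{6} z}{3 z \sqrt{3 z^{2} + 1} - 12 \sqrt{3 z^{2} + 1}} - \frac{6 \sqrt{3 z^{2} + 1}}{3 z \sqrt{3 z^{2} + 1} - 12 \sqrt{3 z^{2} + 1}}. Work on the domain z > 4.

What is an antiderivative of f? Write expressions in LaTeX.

Integrate term by term and add the pieces.
Check: d/dz[- \frac{2 \sqrt{2 z^{2} + \frac{2}{3}}}{3} - 2 \log{\left(\frac{z}{2} - 2 \right)}] = \frac{- 2 \sqrt{6} z^{2} + 8 \sqrt{6} z - 6 \sqrt{3 z^{2} + 1}}{3 z \sqrt{3 z^{2} + 1} - 12 \sqrt{3 z^{2} + 1}}, which equals f(z).

An antiderivative is F(z) = - \frac{2 \sqrt{2 z^{2} + \frac{2}{3}}}{3} - 2 \log{\left(\frac{z}{2} - 2 \right)}.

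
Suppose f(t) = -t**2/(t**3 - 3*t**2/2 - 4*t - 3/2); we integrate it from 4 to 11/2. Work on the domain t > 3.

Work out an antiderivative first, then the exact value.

Antiderivative: F(t) = -9*log(t - 3)/14 + log(t + 1/2)/7 - log(t + 1)/2; value = -log(13/2)/2 - 9*log(5/2)/14 - log(9/2)/7 + log(6)/7 + log(5)/2

Factor the denominator ((t - 3)*(t + 1)*(2*t + 1)) and decompose: f = 2/(7*(2*t + 1)) - 1/(2*(t + 1)) - 9/(14*(t - 3)); each piece integrates to a log, atan, or power term.
F(t) = -9*log(t - 3)/14 + log(t + 1/2)/7 - log(t + 1)/2 is an antiderivative of f.
Check: d/dt[-9*log(t - 3)/14 + log(t + 1/2)/7 - log(t + 1)/2] = -2*t**2/(2*t**3 - 3*t**2 - 8*t - 3), which equals f(t).
F(11/2) = -log(13/2)/2 - 9*log(5/2)/14 + log(6)/7; F(4) = -log(5)/2 + log(9/2)/7.
Integral = F(11/2) - F(4) = -log(13/2)/2 - 9*log(5/2)/14 - log(9/2)/7 + log(6)/7 + log(5)/2.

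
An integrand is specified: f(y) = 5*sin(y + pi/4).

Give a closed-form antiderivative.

A candidate is checked by its d/dy: the result must match f(y).
Check: d/dy[-5*cos(y + pi/4)] = 5*sin(y + pi/4) = f(y).

An antiderivative is F(y) = -5*cos(y + pi/4).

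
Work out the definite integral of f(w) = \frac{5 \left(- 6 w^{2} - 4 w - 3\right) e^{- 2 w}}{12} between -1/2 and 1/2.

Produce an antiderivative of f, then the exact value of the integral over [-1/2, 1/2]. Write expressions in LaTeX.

f has the shape u'v + uv' for u = \frac{5 w^{2}}{4} + \frac{25 w}{12} + \frac{5}{3} and v = e^{- 2 w} — it is the derivative of the product u*v.
F(w) = \frac{5 \left(3 w^{2} + 5 w + 4\right) e^{- 2 w}}{12} is an antiderivative of f.
Check: d/dw[\frac{5 \left(3 w^{2} + 5 w + 4\right) e^{- 2 w}}{12}] = \frac{\left(- 30 w^{2} - 20 w - 15\right) e^{- 2 w}}{12}, which equals f(w).
F(1/2) = \frac{145}{48 e}; F(-1/2) = \frac{15 e}{16}.
Integral = F(1/2) - F(-1/2) = - \frac{15 e}{16} + \frac{145}{48 e}.

Antiderivative: F(w) = \frac{5 \left(3 w^{2} + 5 w + 4\right) e^{- 2 w}}{12}; value = - \frac{15 e}{16} + \frac{145}{48 e}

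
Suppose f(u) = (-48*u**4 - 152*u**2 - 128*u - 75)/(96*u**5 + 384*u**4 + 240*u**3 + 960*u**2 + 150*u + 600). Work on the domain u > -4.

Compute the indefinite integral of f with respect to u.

A candidate is checked by its d/du: the result must match f(u).
Check: d/du[(-12*u**2*log(u/2 + 2) - 15*log(u/2 + 2) + 4)/(24*u**2 + 30)] = (-48*u**4 - 152*u**2 - 128*u - 75)/(96*u**5 + 384*u**4 + 240*u**3 + 960*u**2 + 150*u + 600) = f(u).

F(u) = (-12*u**2*log(u/2 + 2) - 15*log(u/2 + 2) + 4)/(24*u**2 + 30) + C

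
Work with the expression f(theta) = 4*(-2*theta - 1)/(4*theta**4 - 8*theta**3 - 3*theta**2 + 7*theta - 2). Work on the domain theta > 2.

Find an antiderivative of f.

An antiderivative is F(theta) = -4*(10*theta*log(theta - 2) - 12*theta*log(theta - 1/2) + 2*theta*log(theta + 1) - 5*log(theta - 2) + 6*log(theta - 1/2) - log(theta + 1) + 12)/(27*(2*theta - 1)).

The denominator factors as (theta - 2)*(theta + 1)*(2*theta - 1)**2; partial fractions split f into directly integrable pieces: 16/(9*(2*theta - 1)) + 32/(9*(2*theta - 1)**2) - 4/(27*(theta + 1)) - 20/(27*(theta - 2)).
Check: d/dtheta[-4*(10*theta*log(theta - 2) - 12*theta*log(theta - 1/2) + 2*theta*log(theta + 1) - 5*log(theta - 2) + 6*log(theta - 1/2) - log(theta + 1) + 12)/(27*(2*theta - 1))] = (-8*theta - 4)/(4*theta**4 - 8*theta**3 - 3*theta**2 + 7*theta - 2), which equals f(theta).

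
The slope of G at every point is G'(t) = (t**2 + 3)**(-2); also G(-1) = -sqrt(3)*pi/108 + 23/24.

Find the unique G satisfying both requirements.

Whatever form G(t) takes, its d/dt must return the stated G'(t).
A general antiderivative is t/(6*t**2 + 18) + sqrt(3)*atan(sqrt(3)*t/3)/18 + C.
The condition gives C = -sqrt(3)*pi/108 + 23/24 - (-sqrt(3)*pi/108 - 1/24) = 1.
So G(t) = (sqrt(3)*t**2*atan(sqrt(3)*t/3) + 18*t**2 + 3*t + 3*sqrt(3)*atan(sqrt(3)*t/3) + 54)/(18*t**2 + 54).
Check: d/dt[(sqrt(3)*t**2*atan(sqrt(3)*t/3) + 18*t**2 + 3*t + 3*sqrt(3)*atan(sqrt(3)*t/3) + 54)/(18*t**2 + 54)] = 1/(t**4 + 6*t**2 + 9), which equals G'(t).

G(t) = (sqrt(3)*t**2*atan(sqrt(3)*t/3) + 18*t**2 + 3*t + 3*sqrt(3)*atan(sqrt(3)*t/3) + 54)/(18*t**2 + 54)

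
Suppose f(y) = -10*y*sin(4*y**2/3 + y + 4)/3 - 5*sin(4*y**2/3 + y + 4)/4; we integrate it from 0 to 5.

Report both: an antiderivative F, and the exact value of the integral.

Antiderivative: F(y) = 5*cos(4*y**2/3 + y + 4)/4; value = 5*cos(127/3)/4 - 5*cos(4)/4

f matches the chain-rule pattern g'(h)*h' with inner function h(y) = 4*y**2/3 + y + 4; substituting u = h(y) collapses the integral.
F(y) = 5*cos(4*y**2/3 + y + 4)/4 is an antiderivative of f.
Check: d/dy[5*cos(4*y**2/3 + y + 4)/4] = -10*y*sin(4*y**2/3 + y + 4)/3 - 5*sin(4*y**2/3 + y + 4)/4 = f(y).
F(5) = 5*cos(127/3)/4; F(0) = 5*cos(4)/4.
Integral = F(5) - F(0) = 5*cos(127/3)/4 - 5*cos(4)/4.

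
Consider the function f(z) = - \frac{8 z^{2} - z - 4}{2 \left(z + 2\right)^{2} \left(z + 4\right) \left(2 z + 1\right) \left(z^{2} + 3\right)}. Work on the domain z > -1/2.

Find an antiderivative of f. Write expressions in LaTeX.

An antiderivative is F(z) = \frac{4 \log{\left(z + \frac{1}{2} \right)}}{273} - \frac{19 \log{\left(z + 2 \right)}}{147} + \frac{16 \log{\left(z + 4 \right)}}{133} - \frac{69 \log{\left(z^{2} + 3 \right)}}{24206} - \frac{3077 \sqrt{3} \operatorname{atan}{\left(\frac{\sqrt{3} z}{3} \right)}}{72618} - \frac{5}{14 z + 28}.

The denominator factors as 2 \left(z + 2\right)^{2} \left(z + 4\right) \left(2 z + 1\right) \left(z^{2} + 3\right); partial fractions split f into directly integrable pieces: - \frac{138 z + 3077}{24206 \left(z^{2} + 3\right)} + \frac{8}{273 \left(2 z + 1\right)} + \frac{16}{133 \left(z + 4\right)} - \frac{19}{147 \left(z + 2\right)} + \frac{5}{14 \left(z + 2\right)^{2}}.
Check: d/dz[\frac{4 \log{\left(z + \frac{1}{2} \right)}}{273} - \frac{19 \log{\left(z + 2 \right)}}{147} + \frac{16 \log{\left(z + 4 \right)}}{133} - \frac{69 \log{\left(z^{2} + 3 \right)}}{24206} - \frac{3077 \sqrt{3} \operatorname{atan}{\left(\frac{\sqrt{3} z}{3} \right)}}{72618} - \frac{5}{14 z + 28}] = \frac{- 8 z^{2} + z + 4}{4 z^{6} + 34 z^{5} + 108 z^{4} + 206 z^{3} + 320 z^{2} + 312 z + 96}, which equals f(z).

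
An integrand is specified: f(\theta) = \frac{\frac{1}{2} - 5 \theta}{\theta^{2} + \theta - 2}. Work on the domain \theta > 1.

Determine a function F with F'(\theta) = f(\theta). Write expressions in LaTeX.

The denominator factors as 2 \left(\theta - 1\right) \left(\theta + 2\right); partial fractions split f into directly integrable pieces: - \frac{7}{2 \left(\theta + 2\right)} - \frac{3}{2 \left(\theta - 1\right)}.
Check: d/d\theta[- \frac{3 \log{\left(\theta - 1 \right)}}{2} - \frac{7 \log{\left(\theta + 2 \right)}}{2}] = \frac{1 - 10 \theta}{2 \theta^{2} + 2 \theta - 4}, which equals f(\theta).

An antiderivative is F(\theta) = - \frac{3 \log{\left(\theta - 1 \right)}}{2} - \frac{7 \log{\left(\theta + 2 \right)}}{2}.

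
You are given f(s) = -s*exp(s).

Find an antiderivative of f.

f has the shape u'v + uv' for u = 1 - s and v = exp(s) — it is the derivative of the product u*v.
Check: d/ds[-(s - 1)*exp(s)] = -s*exp(s) = f(s).

An antiderivative is F(s) = -(s - 1)*exp(s).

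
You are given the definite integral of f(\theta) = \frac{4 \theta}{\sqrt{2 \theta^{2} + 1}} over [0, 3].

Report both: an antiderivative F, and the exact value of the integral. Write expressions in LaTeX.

Antiderivative: F(\theta) = 2 \sqrt{2 \theta^{2} + 1}; value = -2 + 2 \sqrt{19}

The substitution u = 2 \theta^{2} + 1 works: f is exactly (dF/du)*(du/d\theta) for that inner function.
F(\theta) = 2 \sqrt{2 \theta^{2} + 1} is an antiderivative of f.
Check: d/d\theta[2 \sqrt{2 \theta^{2} + 1}] = \frac{4 \theta}{\sqrt{2 \theta^{2} + 1}} = f(\theta).
F(3) = 2 \sqrt{19}; F(0) = 2.
Integral = F(3) - F(0) = -2 + 2 \sqrt{19}.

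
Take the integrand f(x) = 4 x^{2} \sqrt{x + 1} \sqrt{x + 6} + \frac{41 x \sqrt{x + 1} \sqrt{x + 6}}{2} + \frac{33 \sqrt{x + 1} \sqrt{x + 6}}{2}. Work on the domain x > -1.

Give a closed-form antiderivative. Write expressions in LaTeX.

f has the shape u'v + uv' for u = \frac{\left(2 x + 2\right)^{\frac{5}{2}}}{2} and v = \left(\frac{x}{2} + 3\right)^{\frac{3}{2}} — it is the derivative of the product u*v.
Check: d/dx[\left(x + 1\right)^{\frac{5}{2}} \left(x + 6\right)^{\frac{3}{2}}] = 4 x^{2} \sqrt{x + 1} \sqrt{x + 6} + \frac{41 x \sqrt{x + 1} \sqrt{x + 6}}{2} + \frac{33 \sqrt{x + 1} \sqrt{x + 6}}{2} = f(x).

An antiderivative is F(x) = \left(x + 1\right)^{\frac{5}{2}} \left(x + 6\right)^{\frac{3}{2}}.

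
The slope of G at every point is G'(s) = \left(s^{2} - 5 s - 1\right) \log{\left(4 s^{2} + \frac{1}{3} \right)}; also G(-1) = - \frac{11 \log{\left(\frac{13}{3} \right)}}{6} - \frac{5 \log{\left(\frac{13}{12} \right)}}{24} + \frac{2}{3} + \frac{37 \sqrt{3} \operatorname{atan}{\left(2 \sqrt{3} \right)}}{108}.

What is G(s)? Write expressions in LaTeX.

Whatever form G(s) takes, its d/ds must return the stated G'(s).
A general antiderivative is - \frac{2 s^{3}}{9} + \frac{5 s^{2}}{2} + \frac{37 s}{18} + \left(\frac{s^{3}}{3} - \frac{5 s^{2}}{2} - s\right) \log{\left(4 s^{2} + \frac{1}{3} \right)} - \frac{5 \log{\left(s^{2} + \frac{1}{12} \right)}}{24} - \frac{37 \sqrt{3} \operatorname{atan}{\left(2 \sqrt{3} s \right)}}{108} + C.
The condition gives C = - \frac{11 \log{\left(\frac{13}{3} \right)}}{6} - \frac{5 \log{\left(\frac{13}{12} \right)}}{24} + \frac{2}{3} + \frac{37 \sqrt{3} \operatorname{atan}{\left(2 \sqrt{3} \right)}}{108} - (- \frac{11 \log{\left(\frac{13}{3} \right)}}{6} - \frac{5 \log{\left(\frac{13}{12} \right)}}{24} + \frac{2}{3} + \frac{37 \sqrt{3} \operatorname{atan}{\left(2 \sqrt{3} \right)}}{108}) = 0.
So G(s) = \frac{s^{3} \log{\left(4 s^{2} + \frac{1}{3} \right)}}{3} - \frac{2 s^{3}}{9} - \frac{5 s^{2} \log{\left(4 s^{2} + \frac{1}{3} \right)}}{2} + \frac{5 s^{2}}{2} - s \log{\left(4 s^{2} + \frac{1}{3} \right)} + \frac{37 s}{18} - \frac{5 \log{\left(s^{2} + \frac{1}{12} \right)}}{24} - \frac{37 \sqrt{3} \operatorname{atan}{\left(2 \sqrt{3} s \right)}}{108}.
Check: d/ds[\frac{s^{3} \log{\left(4 s^{2} + \frac{1}{3} \right)}}{3} - \frac{2 s^{3}}{9} - \frac{5 s^{2} \log{\left(4 s^{2} + \frac{1}{3} \right)}}{2} + \frac{5 s^{2}}{2} - s \log{\left(4 s^{2} + \frac{1}{3} \right)} + \frac{37 s}{18} - \frac{5 \log{\left(s^{2} + \frac{1}{12} \right)}}{24} - \frac{37 \sqrt{3} \operatorname{atan}{\left(2 \sqrt{3} s \right)}}{108}] = s^{2} \log{\left(4 s^{2} + \frac{1}{3} \right)} - 5 s \log{\left(4 s^{2} + \frac{1}{3} \right)} - \log{\left(4 s^{2} + \frac{1}{3} \right)}, which equals G'(s).

G(s) = \frac{s^{3} \log{\left(4 s^{2} + \frac{1}{3} \right)}}{3} - \frac{2 s^{3}}{9} - \frac{5 s^{2} \log{\left(4 s^{2} + \frac{1}{3} \right)}}{2} + \frac{5 s^{2}}{2} - s \log{\left(4 s^{2} + \frac{1}{3} \right)} + \frac{37 s}{18} - \frac{5 \log{\left(s^{2} + \frac{1}{12} \right)}}{24} - \frac{37 \sqrt{3} \operatorname{atan}{\left(2 \sqrt{3} s \right)}}{108}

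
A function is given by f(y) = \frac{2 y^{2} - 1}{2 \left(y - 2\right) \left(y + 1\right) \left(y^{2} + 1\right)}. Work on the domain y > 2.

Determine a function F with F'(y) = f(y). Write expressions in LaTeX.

Factor the denominator (2 \left(y - 2\right) \left(y + 1\right) \left(y^{2} + 1\right)) and decompose: f = - \frac{3 \left(y - 3\right)}{20 \left(y^{2} + 1\right)} - \frac{1}{12 \left(y + 1\right)} + \frac{7}{30 \left(y - 2\right)}; each piece integrates to a log, atan, or power term.
Check: d/dy[\frac{7 \log{\left(y - 2 \right)}}{30} - \frac{\log{\left(y + 1 \right)}}{12} - \frac{3 \log{\left(y^{2} + 1 \right)}}{40} + \frac{9 \operatorname{atan}{\left(y \right)}}{20}] = \frac{2 y^{2} - 1}{2 y^{4} - 2 y^{3} - 2 y^{2} - 2 y - 4}, which equals f(y).

An antiderivative is F(y) = \frac{7 \log{\left(y - 2 \right)}}{30} - \frac{\log{\left(y + 1 \right)}}{12} - \frac{3 \log{\left(y^{2} + 1 \right)}}{40} + \frac{9 \operatorname{atan}{\left(y \right)}}{20}.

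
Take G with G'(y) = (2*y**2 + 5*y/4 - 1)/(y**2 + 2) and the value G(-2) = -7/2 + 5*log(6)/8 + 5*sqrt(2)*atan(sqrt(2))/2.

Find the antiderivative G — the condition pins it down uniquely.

G(y) = 2*y + 5*log(y**2 + 2)/8 - 5*sqrt(2)*atan(sqrt(2)*y/2)/2 + 1/2

A first test for any G(y): its y-derivative must equal the given G'(y).
A general antiderivative is 2*y + 5*log(y**2 + 2)/8 - 5*sqrt(2)*atan(sqrt(2)*y/2)/2 + C.
The condition gives C = -7/2 + 5*log(6)/8 + 5*sqrt(2)*atan(sqrt(2))/2 - (-4 + 5*log(6)/8 + 5*sqrt(2)*atan(sqrt(2))/2) = 1/2.
So G(y) = 2*y + 5*log(y**2 + 2)/8 - 5*sqrt(2)*atan(sqrt(2)*y/2)/2 + 1/2.
Check: d/dy[2*y + 5*log(y**2 + 2)/8 - 5*sqrt(2)*atan(sqrt(2)*y/2)/2 + 1/2] = (8*y**2 + 5*y - 4)/(4*y**2 + 8), which equals G'(y).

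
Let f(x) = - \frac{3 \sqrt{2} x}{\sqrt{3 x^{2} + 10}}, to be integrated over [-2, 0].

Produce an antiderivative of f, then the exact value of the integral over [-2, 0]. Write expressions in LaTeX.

Antiderivative: F(x) = - \sqrt{2} \sqrt{3 x^{2} + 10}; value = - 2 \sqrt{5} + 2 \sqrt{11}

The substitution u = \frac{3 x^{2}}{2} + 5 works: f is exactly (dF/du)*(du/dx) for that inner function.
F(x) = - \sqrt{2} \sqrt{3 x^{2} + 10} is an antiderivative of f.
Check: d/dx[- \sqrt{2} \sqrt{3 x^{2} + 10}] = - \frac{3 \sqrt{2} x}{\sqrt{3 x^{2} + 10}} = f(x).
F(0) = - 2 \sqrt{5}; F(-2) = - 2 \sqrt{11}.
Integral = F(0) - F(-2) = - 2 \sqrt{5} + 2 \sqrt{11}.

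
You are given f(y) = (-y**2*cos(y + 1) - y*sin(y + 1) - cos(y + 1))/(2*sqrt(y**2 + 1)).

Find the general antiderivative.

f has the shape u'v + uv' for u = -sqrt(y**2 + 1)/2 and v = sin(y + 1) — it is the derivative of the product u*v.
Check: d/dy[-sqrt(y**2 + 1)*sin(y + 1)/2] = (-y**2*cos(y + 1) - y*sin(y + 1) - cos(y + 1))/(2*sqrt(y**2 + 1)) = f(y).

F(y) = -sqrt(y**2 + 1)*sin(y + 1)/2 + C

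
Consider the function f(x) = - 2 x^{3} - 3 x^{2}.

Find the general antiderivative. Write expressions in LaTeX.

F(x) = - \frac{x^{4}}{2} - x^{3} + C

Integrate term by term and add the pieces.
Check: d/dx[- \frac{x^{4}}{2} - x^{3}] = - 2 x^{3} - 3 x^{2} = f(x).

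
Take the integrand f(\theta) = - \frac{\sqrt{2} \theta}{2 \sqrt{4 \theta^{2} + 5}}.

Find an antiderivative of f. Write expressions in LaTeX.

f matches the chain-rule pattern g'(h)*h' with inner function h(\theta) = 2 \theta^{2} + \frac{5}{2}; substituting u = h(\theta) collapses the integral.
Check: d/d\theta[- \frac{\sqrt{2} \sqrt{4 \theta^{2} + 5}}{8}] = - \frac{\sqrt{2} \theta}{2 \sqrt{4 \theta^{2} + 5}} = f(\theta).

An antiderivative is F(\theta) = - \frac{\sqrt{2} \sqrt{4 \theta^{2} + 5}}{8}.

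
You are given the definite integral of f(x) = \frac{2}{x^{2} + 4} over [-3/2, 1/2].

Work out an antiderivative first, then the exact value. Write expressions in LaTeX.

Antiderivative: F(x) = \operatorname{atan}{\left(\frac{x}{2} \right)}; value = \operatorname{atan}{\left(\frac{1}{4} \right)} + \operatorname{atan}{\left(\frac{3}{4} \right)}

Check any antiderivative F(x) by computing F'(x) and comparing it with f(x).
F(x) = \operatorname{atan}{\left(\frac{x}{2} \right)} is an antiderivative of f.
Check: d/dx[\operatorname{atan}{\left(\frac{x}{2} \right)}] = \frac{2}{x^{2} + 4} = f(x).
F(1/2) = \operatorname{atan}{\left(\frac{1}{4} \right)}; F(-3/2) = - \operatorname{atan}{\left(\frac{3}{4} \right)}.
Integral = F(1/2) - F(-3/2) = \operatorname{atan}{\left(\frac{1}{4} \right)} + \operatorname{atan}{\left(\frac{3}{4} \right)}.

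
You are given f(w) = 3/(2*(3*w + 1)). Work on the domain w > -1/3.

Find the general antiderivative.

Any candidate F(w) must reproduce f(w) exactly when differentiated.
Check: d/dw[log(3*w + 1)/2] = 3/(6*w + 2), which equals f(w).

F(w) = log(3*w + 1)/2 + C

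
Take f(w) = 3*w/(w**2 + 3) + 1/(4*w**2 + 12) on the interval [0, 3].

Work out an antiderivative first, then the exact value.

Antiderivative: F(w) = (18*log(w**2 + 3) + sqrt(3)*atan(sqrt(3)*w/3))/12; value = -3*log(3)/2 + sqrt(3)*pi/36 + 3*log(12)/2

Integrate term by term and add the pieces.
F(w) = (18*log(w**2 + 3) + sqrt(3)*atan(sqrt(3)*w/3))/12 is an antiderivative of f.
Check: d/dw[(18*log(w**2 + 3) + sqrt(3)*atan(sqrt(3)*w/3))/12] = (12*w + 1)/(4*w**2 + 12), which equals f(w).
F(3) = sqrt(3)*pi/36 + 3*log(12)/2; F(0) = 3*log(3)/2.
Integral = F(3) - F(0) = -3*log(3)/2 + sqrt(3)*pi/36 + 3*log(12)/2.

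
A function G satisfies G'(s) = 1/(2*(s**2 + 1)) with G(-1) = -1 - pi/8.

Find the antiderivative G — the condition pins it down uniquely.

Since d/ds undoes antidifferentiation here, G(s) must give back the stated G'(s).
A general antiderivative is atan(s)/2 + C.
The condition gives C = -1 - pi/8 - (-pi/8) = -1.
So G(s) = (atan(s) - 2)/2.
Check: d/ds[(atan(s) - 2)/2] = 1/(2*s**2 + 2), which equals G'(s).

G(s) = (atan(s) - 2)/2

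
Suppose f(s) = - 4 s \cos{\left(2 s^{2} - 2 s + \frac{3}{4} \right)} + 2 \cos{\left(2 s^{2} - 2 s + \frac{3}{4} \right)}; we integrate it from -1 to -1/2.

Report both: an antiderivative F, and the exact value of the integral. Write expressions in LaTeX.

f matches the chain-rule pattern g'(h)*h' with inner function h(s) = 2 s^{2} - 2 s + \frac{3}{4}; substituting u = h(s) collapses the integral.
F(s) = - \sin{\left(2 s^{2} - 2 s + \frac{3}{4} \right)} is an antiderivative of f.
Check: d/ds[- \sin{\left(2 s^{2} - 2 s + \frac{3}{4} \right)}] = - 4 s \cos{\left(2 s^{2} - 2 s + \frac{3}{4} \right)} + 2 \cos{\left(2 s^{2} - 2 s + \frac{3}{4} \right)} = f(s).
F(-1/2) = - \sin{\left(\frac{9}{4} \right)}; F(-1) = - \sin{\left(\frac{19}{4} \right)}.
Integral = F(-1/2) - F(-1) = \sin{\left(\frac{19}{4} \right)} - \sin{\left(\frac{9}{4} \right)}.

Antiderivative: F(s) = - \sin{\left(2 s^{2} - 2 s + \frac{3}{4} \right)}; value = \sin{\left(\frac{19}{4} \right)} - \sin{\left(\frac{9}{4} \right)}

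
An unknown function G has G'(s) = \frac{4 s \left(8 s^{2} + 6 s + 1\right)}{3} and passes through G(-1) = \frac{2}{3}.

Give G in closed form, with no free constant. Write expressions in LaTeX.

The substitution u = - \frac{4 s^{2}}{3} - \frac{2 s}{3} works: G'(s) is exactly (dG/du)*(du/ds) for that inner function.
A general antiderivative is \frac{3 \left(- \frac{4 s^{2}}{3} - \frac{2 s}{3}\right)^{2}}{2} + C.
The condition gives C = \frac{2}{3} - (\frac{2}{3}) = 0.
So G(s) = \frac{2 s^{2} \left(- 2 s - 1\right)^{2}}{3}.
Check: d/ds[\frac{2 s^{2} \left(- 2 s - 1\right)^{2}}{3}] = \frac{32 s^{3}}{3} + 8 s^{2} + \frac{4 s}{3}, which equals G'(s).

G(s) = \frac{2 s^{2} \left(- 2 s - 1\right)^{2}}{3}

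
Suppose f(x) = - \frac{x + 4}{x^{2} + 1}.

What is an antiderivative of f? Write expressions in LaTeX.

An antiderivative is F(x) = - \frac{\log{\left(x^{2} + 1 \right)}}{2} - 4 \operatorname{atan}{\left(x \right)}.

Whatever form F(x) takes, F'(x) = f(x) is non-negotiable.
Check: d/dx[- \frac{\log{\left(x^{2} + 1 \right)}}{2} - 4 \operatorname{atan}{\left(x \right)}] = \frac{- x - 4}{x^{2} + 1}, which equals f(x).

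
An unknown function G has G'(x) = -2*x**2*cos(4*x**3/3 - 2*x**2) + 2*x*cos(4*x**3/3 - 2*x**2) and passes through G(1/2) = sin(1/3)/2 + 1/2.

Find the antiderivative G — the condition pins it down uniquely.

The substitution u = 4*x**3/3 - 2*x**2 works: G'(x) is exactly (dG/du)*(du/dx) for that inner function.
A general antiderivative is -sin(4*x**3/3 - 2*x**2)/2 + C.
The condition gives C = sin(1/3)/2 + 1/2 - (sin(1/3)/2) = 1/2.
So G(x) = 1/2 - sin(4*x**3/3 - 2*x**2)/2.
Check: d/dx[1/2 - sin(4*x**3/3 - 2*x**2)/2] = -2*x**2*cos(4*x**3/3 - 2*x**2) + 2*x*cos(4*x**3/3 - 2*x**2) = G'(x).

G(x) = 1/2 - sin(4*x**3/3 - 2*x**2)/2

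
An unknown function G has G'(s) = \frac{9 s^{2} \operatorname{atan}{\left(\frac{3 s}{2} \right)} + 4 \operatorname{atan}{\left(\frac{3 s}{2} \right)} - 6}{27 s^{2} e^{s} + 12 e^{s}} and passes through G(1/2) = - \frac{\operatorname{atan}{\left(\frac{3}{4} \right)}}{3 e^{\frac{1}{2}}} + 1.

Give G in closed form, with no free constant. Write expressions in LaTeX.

G(s) = \frac{\left(3 e^{s} - \operatorname{atan}{\left(\frac{3 s}{2} \right)}\right) e^{- s}}{3}

Recognize the product-rule pattern: G'(s) = u'v + uv' with u = - \frac{\operatorname{atan}{\left(\frac{3 s}{2} \right)}}{3}, v = e^{- s}, so integration by parts undoes it.
A general antiderivative is - \frac{e^{- s} \operatorname{atan}{\left(\frac{3 s}{2} \right)}}{3} + C.
The condition gives C = - \frac{\operatorname{atan}{\left(\frac{3}{4} \right)}}{3 e^{\frac{1}{2}}} + 1 - (- \frac{\operatorname{atan}{\left(\frac{3}{4} \right)}}{3 e^{\frac{1}{2}}}) = 1.
So G(s) = \frac{\left(3 e^{s} - \operatorname{atan}{\left(\frac{3 s}{2} \right)}\right) e^{- s}}{3}.
Check: d/ds[\frac{\left(3 e^{s} - \operatorname{atan}{\left(\frac{3 s}{2} \right)}\right) e^{- s}}{3}] = \frac{9 s^{2} \operatorname{atan}{\left(\frac{3 s}{2} \right)} + 4 \operatorname{atan}{\left(\frac{3 s}{2} \right)} - 6}{27 s^{2} e^{s} + 12 e^{s}} = G'(s).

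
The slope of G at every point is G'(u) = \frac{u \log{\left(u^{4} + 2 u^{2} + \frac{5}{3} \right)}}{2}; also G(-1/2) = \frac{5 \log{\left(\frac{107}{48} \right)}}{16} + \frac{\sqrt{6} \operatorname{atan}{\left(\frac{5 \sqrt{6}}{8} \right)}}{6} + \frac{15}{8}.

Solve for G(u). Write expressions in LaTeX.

G(u) = \frac{u^{2} \log{\left(u^{4} + 2 u^{2} + \frac{5}{3} \right)}}{4} - \frac{u^{2}}{2} + \frac{\log{\left(u^{4} + 2 u^{2} + \frac{5}{3} \right)}}{4} + \frac{\sqrt{6} \operatorname{atan}{\left(\frac{\sqrt{6} u^{2}}{2} + \frac{\sqrt{6}}{2} \right)}}{6} + 2

Check a candidate G(u) by differentiating: d/du[G] must match the given G'(u).
A general antiderivative is \frac{u^{2} \log{\left(u^{4} + 2 u^{2} + \frac{5}{3} \right)}}{4} - \frac{u^{2}}{2} + \frac{\log{\left(u^{4} + 2 u^{2} + \frac{5}{3} \right)}}{4} + \frac{\sqrt{6} \operatorname{atan}{\left(\frac{\sqrt{6} u^{2}}{2} + \frac{\sqrt{6}}{2} \right)}}{6} + C.
The condition gives C = \frac{5 \log{\left(\frac{107}{48} \right)}}{16} + \frac{\sqrt{6} \operatorname{atan}{\left(\frac{5 \sqrt{6}}{8} \right)}}{6} + \frac{15}{8} - (- \frac{1}{8} + \frac{5 \log{\left(\frac{107}{48} \right)}}{16} + \frac{\sqrt{6} \operatorname{atan}{\left(\frac{5 \sqrt{6}}{8} \right)}}{6}) = 2.
So G(u) = \frac{u^{2} \log{\left(u^{4} + 2 u^{2} + \frac{5}{3} \right)}}{4} - \frac{u^{2}}{2} + \frac{\log{\left(u^{4} + 2 u^{2} + \frac{5}{3} \right)}}{4} + \frac{\sqrt{6} \operatorname{atan}{\left(\frac{\sqrt{6} u^{2}}{2} + \frac{\sqrt{6}}{2} \right)}}{6} + 2.
Check: d/du[\frac{u^{2} \log{\left(u^{4} + 2 u^{2} + \frac{5}{3} \right)}}{4} - \frac{u^{2}}{2} + \frac{\log{\left(u^{4} + 2 u^{2} + \frac{5}{3} \right)}}{4} + \frac{\sqrt{6} \operatorname{atan}{\left(\frac{\sqrt{6} u^{2}}{2} + \frac{\sqrt{6}}{2} \right)}}{6} + 2] = \frac{u \log{\left(u^{4} + 2 u^{2} + \frac{5}{3} \right)}}{2} = G'(u).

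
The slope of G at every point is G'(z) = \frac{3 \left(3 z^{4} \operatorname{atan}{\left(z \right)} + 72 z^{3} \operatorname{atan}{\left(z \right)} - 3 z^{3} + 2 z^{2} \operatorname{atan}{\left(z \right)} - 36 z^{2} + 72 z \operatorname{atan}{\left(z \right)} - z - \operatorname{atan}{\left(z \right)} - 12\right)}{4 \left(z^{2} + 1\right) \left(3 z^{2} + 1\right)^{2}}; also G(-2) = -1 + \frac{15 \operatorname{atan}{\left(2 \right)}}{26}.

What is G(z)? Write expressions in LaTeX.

Differentiate the proposed G(z) back; it has to land on the given G'(z).
A general antiderivative is - \frac{2 \left(\frac{z}{4} + 3\right) \operatorname{atan}{\left(z \right)}}{2 z^{2} + \frac{2}{3}} + C.
The condition gives C = -1 + \frac{15 \operatorname{atan}{\left(2 \right)}}{26} - (\frac{15 \operatorname{atan}{\left(2 \right)}}{26}) = -1.
So G(z) = \frac{- 12 z^{2} - 3 z \operatorname{atan}{\left(z \right)} - 36 \operatorname{atan}{\left(z \right)} - 4}{12 z^{2} + 4}.
Check: d/dz[\frac{- 12 z^{2} - 3 z \operatorname{atan}{\left(z \right)} - 36 \operatorname{atan}{\left(z \right)} - 4}{12 z^{2} + 4}] = \frac{9 z^{4} \operatorname{atan}{\left(z \right)} + 216 z^{3} \operatorname{atan}{\left(z \right)} - 9 z^{3} + 6 z^{2} \operatorname{atan}{\left(z \right)} - 108 z^{2} + 216 z \operatorname{atan}{\left(z \right)} - 3 z - 3 \operatorname{atan}{\left(z \right)} - 36}{36 z^{6} + 60 z^{4} + 28 z^{2} + 4}, which equals G'(z).

G(z) = \frac{- 12 z^{2} - 3 z \operatorname{atan}{\left(z \right)} - 36 \operatorname{atan}{\left(z \right)} - 4}{12 z^{2} + 4}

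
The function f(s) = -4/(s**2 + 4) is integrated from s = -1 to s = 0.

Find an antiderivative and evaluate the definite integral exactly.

Check any antiderivative F(s) by computing F'(s) and comparing it with f(s).
F(s) = -2*atan(s/2) is an antiderivative of f.
Check: d/ds[-2*atan(s/2)] = -4/(s**2 + 4) = f(s).
F(0) = 0; F(-1) = 2*atan(1/2).
Integral = F(0) - F(-1) = -2*atan(1/2).

Antiderivative: F(s) = -2*atan(s/2); value = -2*atan(1/2)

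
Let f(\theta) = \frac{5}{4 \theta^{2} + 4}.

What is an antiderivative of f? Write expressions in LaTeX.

An antiderivative is F(\theta) = \frac{5 \operatorname{atan}{\left(\theta \right)}}{4}.

Recover f(\theta) by differentiating a candidate F(\theta); any mismatch rules it out.
Check: d/d\theta[\frac{5 \operatorname{atan}{\left(\theta \right)}}{4}] = \frac{5}{4 \theta^{2} + 4} = f(\theta).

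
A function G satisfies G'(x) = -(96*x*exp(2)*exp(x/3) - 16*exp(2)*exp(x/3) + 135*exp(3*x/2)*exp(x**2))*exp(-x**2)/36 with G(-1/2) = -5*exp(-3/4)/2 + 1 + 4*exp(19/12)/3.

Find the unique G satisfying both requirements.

G(x) = 4*exp(2)*exp(x/3)*exp(-x**2)/3 - 5*exp(3*x/2)/2 + 1

A first test for any G(x): its x-derivative must equal the given G'(x).
A general antiderivative is -5*exp(3*x/2)/2 + 4*exp(-x**2 + x/3 + 2)/3 + C.
The condition gives C = -5*exp(-3/4)/2 + 1 + 4*exp(19/12)/3 - (-5*exp(-3/4)/2 + 4*exp(19/12)/3) = 1.
So G(x) = 4*exp(2)*exp(x/3)*exp(-x**2)/3 - 5*exp(3*x/2)/2 + 1.
Check: d/dx[4*exp(2)*exp(x/3)*exp(-x**2)/3 - 5*exp(3*x/2)/2 + 1] = (-96*x*exp(2)*exp(x/3) + 16*exp(2)*exp(x/3) - 135*exp(3*x/2)*exp(x**2))*exp(-x**2)/36, which equals G'(x).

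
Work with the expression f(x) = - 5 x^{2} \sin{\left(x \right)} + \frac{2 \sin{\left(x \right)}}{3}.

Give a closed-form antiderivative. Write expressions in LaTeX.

An antiderivative is F(x) = \frac{15 x^{2} \cos{\left(x \right)} - 30 x \sin{\left(x \right)} - 32 \cos{\left(x \right)}}{3}.

Integrate term by term and add the pieces.
Check: d/dx[\frac{15 x^{2} \cos{\left(x \right)} - 30 x \sin{\left(x \right)} - 32 \cos{\left(x \right)}}{3}] = - 5 x^{2} \sin{\left(x \right)} + \frac{2 \sin{\left(x \right)}}{3} = f(x).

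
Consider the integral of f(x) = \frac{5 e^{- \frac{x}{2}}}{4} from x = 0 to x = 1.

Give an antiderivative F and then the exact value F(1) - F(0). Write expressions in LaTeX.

Antiderivative: F(x) = - \frac{5 e^{- \frac{x}{2}}}{2}; value = \frac{5}{2} - \frac{5}{2 e^{\frac{1}{2}}}

An antiderivative F(x) passes only if d/dx[F] lands on f(x) exactly.
F(x) = - \frac{5 e^{- \frac{x}{2}}}{2} is an antiderivative of f.
Check: d/dx[- \frac{5 e^{- \frac{x}{2}}}{2}] = \frac{5 e^{- \frac{x}{2}}}{4} = f(x).
F(1) = - \frac{5}{2 e^{\frac{1}{2}}}; F(0) = - \frac{5}{2}.
Integral = F(1) - F(0) = \frac{5}{2} - \frac{5}{2 e^{\frac{1}{2}}}.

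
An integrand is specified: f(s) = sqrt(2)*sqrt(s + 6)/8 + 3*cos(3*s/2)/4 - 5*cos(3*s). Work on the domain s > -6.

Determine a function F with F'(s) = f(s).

An antiderivative is F(s) = s*sqrt(s/2 + 3)/6 + sqrt(s/2 + 3) + sin(3*s/2)/2 - 5*sin(3*s)/3.

The integrand splits into summands that can be handled one at a time.
Check: d/ds[s*sqrt(s/2 + 3)/6 + sqrt(s/2 + 3) + sin(3*s/2)/2 - 5*sin(3*s)/3] = sqrt(2)*(s + 3*sqrt(2)*sqrt(s + 6)*cos(3*s/2) - 20*sqrt(2)*sqrt(s + 6)*cos(3*s) + 6)/(8*sqrt(s + 6)), which equals f(s).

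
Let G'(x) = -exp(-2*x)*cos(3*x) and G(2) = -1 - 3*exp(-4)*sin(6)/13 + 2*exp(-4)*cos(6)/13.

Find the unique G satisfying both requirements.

G(x) = -1 - 3*exp(-2*x)*sin(3*x)/13 + 2*exp(-2*x)*cos(3*x)/13

The proposed G(x) is checked by its d/dx: the result must match the given G'(x).
A general antiderivative is -3*exp(-2*x)*sin(3*x)/13 + 2*exp(-2*x)*cos(3*x)/13 + C.
The condition gives C = -1 - 3*exp(-4)*sin(6)/13 + 2*exp(-4)*cos(6)/13 - (-3*exp(-4)*sin(6)/13 + 2*exp(-4)*cos(6)/13) = -1.
So G(x) = -1 - 3*exp(-2*x)*sin(3*x)/13 + 2*exp(-2*x)*cos(3*x)/13.
Check: d/dx[-1 - 3*exp(-2*x)*sin(3*x)/13 + 2*exp(-2*x)*cos(3*x)/13] = -exp(-2*x)*cos(3*x) = G'(x).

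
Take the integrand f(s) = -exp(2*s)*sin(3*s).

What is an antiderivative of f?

An antiderivative is F(s) = -2*exp(2*s)*sin(3*s)/13 + 3*exp(2*s)*cos(3*s)/13.

For F(s) to be correct the identity F'(s) - f(s) = 0 must hold.
Check: d/ds[-2*exp(2*s)*sin(3*s)/13 + 3*exp(2*s)*cos(3*s)/13] = -exp(2*s)*sin(3*s) = f(s).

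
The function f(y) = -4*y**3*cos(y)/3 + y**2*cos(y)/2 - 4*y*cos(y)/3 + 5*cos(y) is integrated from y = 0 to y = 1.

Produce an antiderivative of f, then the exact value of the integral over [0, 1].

Integrate term by term and add the pieces.
F(y) = -4*y**3*sin(y)/3 + y**2*sin(y)/2 - 4*y**2*cos(y) + 20*y*sin(y)/3 + y*cos(y) + 4*sin(y) + 20*cos(y)/3 is an antiderivative of f.
Check: d/dy[-4*y**3*sin(y)/3 + y**2*sin(y)/2 - 4*y**2*cos(y) + 20*y*sin(y)/3 + y*cos(y) + 4*sin(y) + 20*cos(y)/3] = -4*y**3*cos(y)/3 + y**2*cos(y)/2 - 4*y*cos(y)/3 + 5*cos(y) = f(y).
F(1) = 11*cos(1)/3 + 59*sin(1)/6; F(0) = 20/3.
Integral = F(1) - F(0) = -20/3 + 11*cos(1)/3 + 59*sin(1)/6.

Antiderivative: F(y) = -4*y**3*sin(y)/3 + y**2*sin(y)/2 - 4*y**2*cos(y) + 20*y*sin(y)/3 + y*cos(y) + 4*sin(y) + 20*cos(y)/3; value = -20/3 + 11*cos(1)/3 + 59*sin(1)/6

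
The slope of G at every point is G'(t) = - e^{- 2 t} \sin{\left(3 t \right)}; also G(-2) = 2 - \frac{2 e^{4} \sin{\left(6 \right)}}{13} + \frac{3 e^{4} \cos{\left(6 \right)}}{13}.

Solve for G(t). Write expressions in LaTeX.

Differentiate the proposed G(t) back; it has to land on the given G'(t).
A general antiderivative is \frac{2 e^{- 2 t} \sin{\left(3 t \right)}}{13} + \frac{3 e^{- 2 t} \cos{\left(3 t \right)}}{13} + C.
The condition gives C = 2 - \frac{2 e^{4} \sin{\left(6 \right)}}{13} + \frac{3 e^{4} \cos{\left(6 \right)}}{13} - (- \frac{2 e^{4} \sin{\left(6 \right)}}{13} + \frac{3 e^{4} \cos{\left(6 \right)}}{13}) = 2.
So G(t) = 2 + \frac{2 e^{- 2 t} \sin{\left(3 t \right)}}{13} + \frac{3 e^{- 2 t} \cos{\left(3 t \right)}}{13}.
Check: d/dt[2 + \frac{2 e^{- 2 t} \sin{\left(3 t \right)}}{13} + \frac{3 e^{- 2 t} \cos{\left(3 t \right)}}{13}] = - e^{- 2 t} \sin{\left(3 t \right)} = G'(t).

G(t) = 2 + \frac{2 e^{- 2 t} \sin{\left(3 t \right)}}{13} + \frac{3 e^{- 2 t} \cos{\left(3 t \right)}}{13}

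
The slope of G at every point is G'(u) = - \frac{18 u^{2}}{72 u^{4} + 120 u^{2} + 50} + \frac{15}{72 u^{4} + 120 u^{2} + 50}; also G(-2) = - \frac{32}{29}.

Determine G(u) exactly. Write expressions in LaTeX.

Recognize the product-rule pattern: G'(u) = v'r + vr' with v = \frac{u}{2}, r = \frac{1}{2 u^{2} + \frac{5}{3}}, so integration by parts undoes it.
A general antiderivative is \frac{u}{2 \left(2 u^{2} + \frac{5}{3}\right)} + C.
The condition gives C = - \frac{32}{29} - (- \frac{3}{29}) = -1.
So G(u) = \frac{- 12 u^{2} + 3 u - 10}{12 u^{2} + 10}.
Check: d/du[\frac{- 12 u^{2} + 3 u - 10}{12 u^{2} + 10}] = \frac{15 - 18 u^{2}}{72 u^{4} + 120 u^{2} + 50}, which equals G'(u).

G(u) = \frac{- 12 u^{2} + 3 u - 10}{12 u^{2} + 10}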